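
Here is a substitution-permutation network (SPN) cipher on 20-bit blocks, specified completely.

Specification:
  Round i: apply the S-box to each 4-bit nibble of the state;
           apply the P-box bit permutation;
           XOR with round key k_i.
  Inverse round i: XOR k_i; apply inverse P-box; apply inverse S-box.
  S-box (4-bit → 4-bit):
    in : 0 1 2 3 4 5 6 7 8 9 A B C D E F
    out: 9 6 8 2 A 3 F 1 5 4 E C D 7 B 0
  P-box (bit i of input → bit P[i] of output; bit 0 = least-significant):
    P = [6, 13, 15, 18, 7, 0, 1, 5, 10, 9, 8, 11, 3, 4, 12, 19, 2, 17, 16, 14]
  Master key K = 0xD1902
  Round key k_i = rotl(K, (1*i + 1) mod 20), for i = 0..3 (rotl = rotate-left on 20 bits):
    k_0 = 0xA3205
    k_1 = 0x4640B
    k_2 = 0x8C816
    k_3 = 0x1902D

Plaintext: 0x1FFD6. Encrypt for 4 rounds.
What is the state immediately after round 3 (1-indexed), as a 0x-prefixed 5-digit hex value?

0xA75EF

s_0 = plaintext = 0x1FFD6
s_1 = Round(s_0, k_0) = 0xD92C6
s_2 = Round(s_1, k_1) = 0x3DCED
s_3 = Round(s_2, k_2) = 0xA75EF
s_4 = Round(s_3, k_3) = 0x2D684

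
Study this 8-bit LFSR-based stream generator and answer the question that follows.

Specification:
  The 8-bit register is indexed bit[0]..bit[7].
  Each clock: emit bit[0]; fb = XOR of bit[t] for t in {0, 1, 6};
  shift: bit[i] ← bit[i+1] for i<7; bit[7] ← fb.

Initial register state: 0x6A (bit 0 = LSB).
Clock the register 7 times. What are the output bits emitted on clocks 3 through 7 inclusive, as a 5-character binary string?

01011

reg_0 = 0x6A
clock 1: out=0, reg = 0x35
clock 2: out=1, reg = 0x9A
clock 3: out=0, reg = 0xCD
clock 4: out=1, reg = 0x66
clock 5: out=0, reg = 0x33
clock 6: out=1, reg = 0x19
clock 7: out=1, reg = 0x8C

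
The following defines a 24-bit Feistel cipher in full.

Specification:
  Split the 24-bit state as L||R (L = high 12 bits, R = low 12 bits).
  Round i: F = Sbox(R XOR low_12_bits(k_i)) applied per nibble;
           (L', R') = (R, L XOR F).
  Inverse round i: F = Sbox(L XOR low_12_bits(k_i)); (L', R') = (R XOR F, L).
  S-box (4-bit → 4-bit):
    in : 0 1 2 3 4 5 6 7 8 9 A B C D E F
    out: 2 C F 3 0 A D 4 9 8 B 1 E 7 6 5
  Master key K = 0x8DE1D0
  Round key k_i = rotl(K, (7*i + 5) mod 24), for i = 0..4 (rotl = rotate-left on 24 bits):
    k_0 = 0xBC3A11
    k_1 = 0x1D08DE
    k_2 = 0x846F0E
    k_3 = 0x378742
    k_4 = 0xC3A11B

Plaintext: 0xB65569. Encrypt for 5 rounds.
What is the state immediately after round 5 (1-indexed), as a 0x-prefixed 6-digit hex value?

0xF92C8D

s_0 = plaintext = 0xB65569
s_1 = Round(s_0, k_0) = 0x569E2C
s_2 = Round(s_1, k_1) = 0xE2C836
s_3 = Round(s_2, k_2) = 0x836A15
s_4 = Round(s_3, k_3) = 0xA15F92
s_5 = Round(s_4, k_4) = 0xF92C8D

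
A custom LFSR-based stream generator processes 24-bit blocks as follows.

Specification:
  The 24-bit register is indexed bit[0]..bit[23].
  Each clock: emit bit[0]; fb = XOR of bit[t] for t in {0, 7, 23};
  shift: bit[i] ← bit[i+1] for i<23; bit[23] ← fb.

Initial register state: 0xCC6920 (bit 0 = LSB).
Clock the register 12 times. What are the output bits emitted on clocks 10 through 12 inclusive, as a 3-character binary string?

001

reg_0 = 0xCC6920
clock 1: out=0, reg = 0xE63490
clock 2: out=0, reg = 0x731A48
clock 3: out=0, reg = 0x398D24
clock 4: out=0, reg = 0x1CC692
clock 5: out=0, reg = 0x8E6349
clock 6: out=1, reg = 0x4731A4
clock 7: out=0, reg = 0xA398D2
clock 8: out=0, reg = 0x51CC69
clock 9: out=1, reg = 0xA8E634
clock 10: out=0, reg = 0xD4731A
clock 11: out=0, reg = 0xEA398D
clock 12: out=1, reg = 0xF51CC6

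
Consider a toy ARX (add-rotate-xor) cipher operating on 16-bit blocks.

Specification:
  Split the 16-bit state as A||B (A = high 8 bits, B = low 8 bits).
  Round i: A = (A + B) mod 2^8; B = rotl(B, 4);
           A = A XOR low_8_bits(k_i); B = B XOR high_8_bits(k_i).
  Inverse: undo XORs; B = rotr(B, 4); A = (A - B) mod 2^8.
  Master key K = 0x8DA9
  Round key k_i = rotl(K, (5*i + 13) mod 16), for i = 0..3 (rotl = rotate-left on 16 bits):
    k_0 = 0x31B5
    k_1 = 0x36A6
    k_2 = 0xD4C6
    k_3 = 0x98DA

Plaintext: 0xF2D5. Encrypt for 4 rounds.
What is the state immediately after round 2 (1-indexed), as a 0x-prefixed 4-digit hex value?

s_0 = plaintext = 0xF2D5
s_1 = Round(s_0, k_0) = 0x726C
s_2 = Round(s_1, k_1) = 0x78F0
s_3 = Round(s_2, k_2) = 0xAEDB
s_4 = Round(s_3, k_3) = 0x5325

0x78F0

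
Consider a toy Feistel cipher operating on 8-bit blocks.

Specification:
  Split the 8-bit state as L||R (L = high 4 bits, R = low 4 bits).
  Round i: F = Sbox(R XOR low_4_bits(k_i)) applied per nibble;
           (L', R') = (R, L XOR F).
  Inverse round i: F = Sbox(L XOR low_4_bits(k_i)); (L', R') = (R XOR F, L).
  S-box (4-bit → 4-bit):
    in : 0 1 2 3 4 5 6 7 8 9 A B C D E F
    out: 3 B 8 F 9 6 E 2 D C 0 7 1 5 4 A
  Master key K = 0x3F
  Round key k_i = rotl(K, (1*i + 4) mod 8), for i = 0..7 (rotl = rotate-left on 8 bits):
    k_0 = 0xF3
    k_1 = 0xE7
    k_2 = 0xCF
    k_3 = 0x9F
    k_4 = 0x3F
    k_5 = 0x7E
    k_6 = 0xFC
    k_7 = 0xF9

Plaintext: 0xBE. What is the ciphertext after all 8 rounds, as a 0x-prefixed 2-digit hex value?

s_0 = plaintext = 0xBE
s_1 = Round(s_0, k_0) = 0xEE
s_2 = Round(s_1, k_1) = 0xE2
s_3 = Round(s_2, k_2) = 0x2B
s_4 = Round(s_3, k_3) = 0xBB
s_5 = Round(s_4, k_4) = 0xB2
s_6 = Round(s_5, k_5) = 0x2A
s_7 = Round(s_6, k_6) = 0xAC
s_8 = Round(s_7, k_7) = 0xCC

0xCC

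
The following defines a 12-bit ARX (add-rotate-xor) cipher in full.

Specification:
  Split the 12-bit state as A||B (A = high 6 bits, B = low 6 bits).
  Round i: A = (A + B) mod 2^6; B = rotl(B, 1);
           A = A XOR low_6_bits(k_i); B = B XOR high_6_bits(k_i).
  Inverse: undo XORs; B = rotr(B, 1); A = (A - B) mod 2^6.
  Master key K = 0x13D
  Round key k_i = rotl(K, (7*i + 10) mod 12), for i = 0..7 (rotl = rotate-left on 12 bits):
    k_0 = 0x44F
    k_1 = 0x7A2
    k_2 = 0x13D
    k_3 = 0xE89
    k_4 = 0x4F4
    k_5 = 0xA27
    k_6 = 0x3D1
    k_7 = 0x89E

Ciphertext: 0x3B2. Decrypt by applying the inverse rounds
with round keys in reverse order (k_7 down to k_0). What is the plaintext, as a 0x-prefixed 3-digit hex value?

0x2E9

s_0 = ciphertext = 0x3B2
s_1 = InvRound(s_0, k_7) = 0x208
s_2 = InvRound(s_1, k_6) = 0xDA3
s_3 = InvRound(s_2, k_5) = 0xB25
s_4 = InvRound(s_3, k_4) = 0xF5B
s_5 = InvRound(s_4, k_3) = 0x130
s_6 = InvRound(s_5, k_2) = 0x7DA
s_7 = InvRound(s_6, k_1) = 0xEC2
s_8 = InvRound(s_7, k_0) = 0x2E9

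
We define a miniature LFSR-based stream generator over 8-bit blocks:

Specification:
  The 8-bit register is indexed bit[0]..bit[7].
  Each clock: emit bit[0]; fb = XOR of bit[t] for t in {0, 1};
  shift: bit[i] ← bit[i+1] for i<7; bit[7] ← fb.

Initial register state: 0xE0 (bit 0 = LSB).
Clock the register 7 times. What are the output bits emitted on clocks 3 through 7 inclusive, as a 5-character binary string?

00011

reg_0 = 0xE0
clock 1: out=0, reg = 0x70
clock 2: out=0, reg = 0x38
clock 3: out=0, reg = 0x1C
clock 4: out=0, reg = 0x0E
clock 5: out=0, reg = 0x87
clock 6: out=1, reg = 0x43
clock 7: out=1, reg = 0x21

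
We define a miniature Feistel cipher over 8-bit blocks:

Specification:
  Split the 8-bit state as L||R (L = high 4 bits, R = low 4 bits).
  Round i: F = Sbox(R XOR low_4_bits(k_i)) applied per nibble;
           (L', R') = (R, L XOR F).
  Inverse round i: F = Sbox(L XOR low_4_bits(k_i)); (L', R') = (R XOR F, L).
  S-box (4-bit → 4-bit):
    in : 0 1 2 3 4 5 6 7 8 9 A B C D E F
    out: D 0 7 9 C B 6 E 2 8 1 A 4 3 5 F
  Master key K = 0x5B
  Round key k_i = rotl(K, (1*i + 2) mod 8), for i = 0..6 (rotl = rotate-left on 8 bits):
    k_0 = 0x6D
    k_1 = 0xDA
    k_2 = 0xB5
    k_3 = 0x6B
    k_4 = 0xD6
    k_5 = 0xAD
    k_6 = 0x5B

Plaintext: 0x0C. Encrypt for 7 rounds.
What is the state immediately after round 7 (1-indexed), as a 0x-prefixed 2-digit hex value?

s_0 = plaintext = 0x0C
s_1 = Round(s_0, k_0) = 0xC0
s_2 = Round(s_1, k_1) = 0x0D
s_3 = Round(s_2, k_2) = 0xD2
s_4 = Round(s_3, k_3) = 0x25
s_5 = Round(s_4, k_4) = 0x5B
s_6 = Round(s_5, k_5) = 0xB3
s_7 = Round(s_6, k_6) = 0x39

0x39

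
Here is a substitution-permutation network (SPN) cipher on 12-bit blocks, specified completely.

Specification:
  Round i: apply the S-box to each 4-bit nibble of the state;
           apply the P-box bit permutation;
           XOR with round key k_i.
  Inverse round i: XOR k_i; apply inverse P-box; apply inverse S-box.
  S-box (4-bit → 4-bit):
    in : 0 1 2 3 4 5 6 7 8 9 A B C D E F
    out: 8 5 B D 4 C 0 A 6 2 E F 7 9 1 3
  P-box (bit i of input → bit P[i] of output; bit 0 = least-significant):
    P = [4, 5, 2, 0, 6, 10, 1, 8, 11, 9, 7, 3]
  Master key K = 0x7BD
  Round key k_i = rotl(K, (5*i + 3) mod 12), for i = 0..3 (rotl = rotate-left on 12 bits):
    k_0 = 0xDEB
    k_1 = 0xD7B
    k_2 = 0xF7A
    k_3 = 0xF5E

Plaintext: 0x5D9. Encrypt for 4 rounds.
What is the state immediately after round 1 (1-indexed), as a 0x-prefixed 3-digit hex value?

s_0 = plaintext = 0x5D9
s_1 = Round(s_0, k_0) = 0xC03
s_2 = Round(s_1, k_1) = 0x6EE
s_3 = Round(s_2, k_2) = 0xF2A
s_4 = Round(s_3, k_3) = 0x03B

0xC03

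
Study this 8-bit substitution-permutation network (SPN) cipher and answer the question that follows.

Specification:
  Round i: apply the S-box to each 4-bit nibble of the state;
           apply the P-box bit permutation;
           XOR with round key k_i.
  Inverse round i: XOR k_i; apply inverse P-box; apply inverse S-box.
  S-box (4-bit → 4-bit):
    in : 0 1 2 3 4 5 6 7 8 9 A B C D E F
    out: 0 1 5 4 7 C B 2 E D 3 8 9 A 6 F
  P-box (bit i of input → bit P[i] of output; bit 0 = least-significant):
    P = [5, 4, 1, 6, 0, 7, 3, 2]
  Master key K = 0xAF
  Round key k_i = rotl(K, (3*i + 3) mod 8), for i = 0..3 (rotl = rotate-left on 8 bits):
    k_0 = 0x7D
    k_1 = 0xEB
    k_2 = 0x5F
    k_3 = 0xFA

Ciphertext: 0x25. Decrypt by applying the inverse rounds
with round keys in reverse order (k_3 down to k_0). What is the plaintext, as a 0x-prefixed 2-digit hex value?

0x9A

s_0 = ciphertext = 0x25
s_1 = InvRound(s_0, k_3) = 0xF8
s_2 = InvRound(s_1, k_2) = 0x62
s_3 = InvRound(s_2, k_1) = 0x40
s_4 = InvRound(s_3, k_0) = 0x9A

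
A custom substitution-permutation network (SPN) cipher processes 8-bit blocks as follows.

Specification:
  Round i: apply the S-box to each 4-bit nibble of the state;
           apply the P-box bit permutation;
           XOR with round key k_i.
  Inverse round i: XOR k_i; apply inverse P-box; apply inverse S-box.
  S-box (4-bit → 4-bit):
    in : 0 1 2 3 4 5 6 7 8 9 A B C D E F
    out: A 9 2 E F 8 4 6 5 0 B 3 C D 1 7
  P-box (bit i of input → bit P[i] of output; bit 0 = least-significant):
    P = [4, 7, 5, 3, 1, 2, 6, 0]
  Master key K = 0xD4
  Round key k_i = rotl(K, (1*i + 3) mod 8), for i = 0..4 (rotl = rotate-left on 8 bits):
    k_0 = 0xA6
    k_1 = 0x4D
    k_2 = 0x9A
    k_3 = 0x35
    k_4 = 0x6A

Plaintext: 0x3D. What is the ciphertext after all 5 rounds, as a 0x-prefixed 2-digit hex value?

s_0 = plaintext = 0x3D
s_1 = Round(s_0, k_0) = 0xDB
s_2 = Round(s_1, k_1) = 0x9E
s_3 = Round(s_2, k_2) = 0x8A
s_4 = Round(s_3, k_3) = 0xEF
s_5 = Round(s_4, k_4) = 0xD8

0xD8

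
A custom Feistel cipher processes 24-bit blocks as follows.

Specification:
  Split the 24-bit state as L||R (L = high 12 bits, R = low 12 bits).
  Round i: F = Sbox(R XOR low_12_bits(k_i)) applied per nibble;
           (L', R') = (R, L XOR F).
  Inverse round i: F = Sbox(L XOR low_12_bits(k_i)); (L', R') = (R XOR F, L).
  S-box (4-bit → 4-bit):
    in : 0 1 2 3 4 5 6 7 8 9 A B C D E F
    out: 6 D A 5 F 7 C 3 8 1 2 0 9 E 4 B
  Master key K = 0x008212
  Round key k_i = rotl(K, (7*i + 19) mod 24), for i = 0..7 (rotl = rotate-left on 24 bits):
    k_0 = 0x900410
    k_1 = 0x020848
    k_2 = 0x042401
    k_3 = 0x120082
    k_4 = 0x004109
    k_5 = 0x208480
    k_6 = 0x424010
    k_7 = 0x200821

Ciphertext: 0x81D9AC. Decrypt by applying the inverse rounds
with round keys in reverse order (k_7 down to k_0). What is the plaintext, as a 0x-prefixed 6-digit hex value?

0x2533C0

s_0 = ciphertext = 0x81D9AC
s_1 = InvRound(s_0, k_7) = 0xFF581D
s_2 = InvRound(s_1, k_6) = 0x35AFF5
s_3 = InvRound(s_2, k_5) = 0xC1735A
s_4 = InvRound(s_3, k_4) = 0xD8EC17
s_5 = InvRound(s_4, k_3) = 0x27ED8E
s_6 = InvRound(s_5, k_2) = 0x1B527E
s_7 = InvRound(s_6, k_1) = 0x3C01B5
s_8 = InvRound(s_7, k_0) = 0x2533C0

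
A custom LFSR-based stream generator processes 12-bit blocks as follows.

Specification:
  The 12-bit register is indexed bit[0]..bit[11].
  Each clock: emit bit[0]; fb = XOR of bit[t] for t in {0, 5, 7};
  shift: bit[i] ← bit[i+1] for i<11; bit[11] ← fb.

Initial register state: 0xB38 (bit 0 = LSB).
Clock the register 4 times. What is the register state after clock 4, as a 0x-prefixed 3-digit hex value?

reg_0 = 0xB38
clock 1: out=0, reg = 0xD9C
clock 2: out=0, reg = 0xECE
clock 3: out=0, reg = 0xF67
clock 4: out=1, reg = 0x7B3

0x7B3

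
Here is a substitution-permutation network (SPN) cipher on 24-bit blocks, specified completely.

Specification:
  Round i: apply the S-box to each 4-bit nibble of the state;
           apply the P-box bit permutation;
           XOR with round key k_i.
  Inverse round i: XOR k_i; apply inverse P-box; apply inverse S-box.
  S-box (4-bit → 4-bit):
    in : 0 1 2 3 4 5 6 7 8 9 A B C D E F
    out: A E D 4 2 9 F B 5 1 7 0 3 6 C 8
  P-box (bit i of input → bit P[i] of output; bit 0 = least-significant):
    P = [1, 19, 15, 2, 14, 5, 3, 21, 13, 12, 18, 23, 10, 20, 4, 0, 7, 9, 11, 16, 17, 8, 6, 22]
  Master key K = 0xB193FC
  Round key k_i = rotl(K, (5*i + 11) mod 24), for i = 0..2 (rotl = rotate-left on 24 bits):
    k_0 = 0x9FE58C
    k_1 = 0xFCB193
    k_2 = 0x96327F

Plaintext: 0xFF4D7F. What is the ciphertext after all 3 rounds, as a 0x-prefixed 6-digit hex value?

0xB6749C

s_0 = plaintext = 0xFF4D7F
s_1 = Round(s_0, k_0) = 0xEAB5A8
s_2 = Round(s_1, k_1) = 0x3C5B79
s_3 = Round(s_2, k_2) = 0xB6749C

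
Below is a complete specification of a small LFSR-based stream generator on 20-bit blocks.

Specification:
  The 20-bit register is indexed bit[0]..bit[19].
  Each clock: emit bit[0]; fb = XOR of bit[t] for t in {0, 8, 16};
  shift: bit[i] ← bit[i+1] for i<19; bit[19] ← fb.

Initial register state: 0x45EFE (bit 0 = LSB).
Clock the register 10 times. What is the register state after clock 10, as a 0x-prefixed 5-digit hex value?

reg_0 = 0x45EFE
clock 1: out=0, reg = 0x22F7F
clock 2: out=1, reg = 0x117BF
clock 3: out=1, reg = 0x88BDF
clock 4: out=1, reg = 0x445EF
clock 5: out=1, reg = 0x222F7
clock 6: out=1, reg = 0x9117B
clock 7: out=1, reg = 0xC88BD
clock 8: out=1, reg = 0xE445E
clock 9: out=0, reg = 0x7222F
clock 10: out=1, reg = 0x39117

0x39117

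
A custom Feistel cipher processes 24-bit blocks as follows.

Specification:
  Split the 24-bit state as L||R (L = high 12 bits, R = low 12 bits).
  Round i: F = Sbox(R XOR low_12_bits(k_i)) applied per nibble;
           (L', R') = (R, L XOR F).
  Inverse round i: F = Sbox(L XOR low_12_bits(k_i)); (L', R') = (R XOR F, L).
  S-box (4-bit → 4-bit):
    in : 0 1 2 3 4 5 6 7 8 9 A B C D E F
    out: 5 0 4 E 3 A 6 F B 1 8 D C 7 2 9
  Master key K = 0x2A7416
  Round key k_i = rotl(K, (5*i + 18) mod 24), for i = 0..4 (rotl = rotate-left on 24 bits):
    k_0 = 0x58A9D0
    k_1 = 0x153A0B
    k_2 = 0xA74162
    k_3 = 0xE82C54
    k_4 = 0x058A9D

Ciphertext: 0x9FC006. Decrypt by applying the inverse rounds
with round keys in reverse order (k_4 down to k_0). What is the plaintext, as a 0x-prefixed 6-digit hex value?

0xBEA602

s_0 = ciphertext = 0x9FC006
s_1 = InvRound(s_0, k_4) = 0xE669FC
s_2 = InvRound(s_1, k_3) = 0xD18E66
s_3 = InvRound(s_2, k_2) = 0x29ED18
s_4 = InvRound(s_3, k_1) = 0x60229E
s_5 = InvRound(s_4, k_0) = 0xBEA602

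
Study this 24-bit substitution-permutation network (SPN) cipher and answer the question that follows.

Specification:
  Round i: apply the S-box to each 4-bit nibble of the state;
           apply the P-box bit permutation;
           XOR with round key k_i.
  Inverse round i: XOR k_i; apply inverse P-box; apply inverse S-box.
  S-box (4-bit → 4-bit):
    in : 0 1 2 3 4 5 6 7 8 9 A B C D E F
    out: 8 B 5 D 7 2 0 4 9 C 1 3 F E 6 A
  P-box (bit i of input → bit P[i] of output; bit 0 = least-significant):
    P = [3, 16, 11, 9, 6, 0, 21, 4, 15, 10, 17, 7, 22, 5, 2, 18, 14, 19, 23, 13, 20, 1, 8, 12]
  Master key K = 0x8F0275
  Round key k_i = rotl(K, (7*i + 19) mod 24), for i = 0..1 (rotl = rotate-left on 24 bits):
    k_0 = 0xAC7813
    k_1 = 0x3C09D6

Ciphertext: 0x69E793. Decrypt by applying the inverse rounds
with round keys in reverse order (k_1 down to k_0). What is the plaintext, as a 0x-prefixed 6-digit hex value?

s_0 = ciphertext = 0x69E793
s_1 = InvRound(s_0, k_1) = 0xA83BBD
s_2 = InvRound(s_1, k_0) = 0xEAD068

0xEAD068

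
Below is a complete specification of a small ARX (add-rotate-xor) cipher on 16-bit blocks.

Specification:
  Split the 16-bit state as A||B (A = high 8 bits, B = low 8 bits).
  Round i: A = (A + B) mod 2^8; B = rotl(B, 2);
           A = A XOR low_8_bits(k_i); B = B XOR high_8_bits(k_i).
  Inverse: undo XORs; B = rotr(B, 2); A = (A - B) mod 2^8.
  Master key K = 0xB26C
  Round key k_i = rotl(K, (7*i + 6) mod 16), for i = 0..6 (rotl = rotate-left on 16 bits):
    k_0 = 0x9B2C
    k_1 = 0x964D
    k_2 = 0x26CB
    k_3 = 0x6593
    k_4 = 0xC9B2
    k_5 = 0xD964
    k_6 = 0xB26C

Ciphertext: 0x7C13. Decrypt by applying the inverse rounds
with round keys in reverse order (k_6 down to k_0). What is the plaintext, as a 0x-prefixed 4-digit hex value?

s_0 = ciphertext = 0x7C13
s_1 = InvRound(s_0, k_6) = 0xA868
s_2 = InvRound(s_1, k_5) = 0x606C
s_3 = InvRound(s_2, k_4) = 0x6969
s_4 = InvRound(s_3, k_3) = 0xF703
s_5 = InvRound(s_4, k_2) = 0xF349
s_6 = InvRound(s_5, k_1) = 0xC7F7
s_7 = InvRound(s_6, k_0) = 0xD01B

0xD01B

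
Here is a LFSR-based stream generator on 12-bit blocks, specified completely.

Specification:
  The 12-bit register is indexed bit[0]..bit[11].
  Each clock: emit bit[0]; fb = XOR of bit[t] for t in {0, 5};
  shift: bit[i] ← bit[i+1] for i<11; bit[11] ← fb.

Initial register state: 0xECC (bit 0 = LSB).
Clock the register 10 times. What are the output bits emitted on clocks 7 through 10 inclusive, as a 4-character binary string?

reg_0 = 0xECC
clock 1: out=0, reg = 0x766
clock 2: out=0, reg = 0xBB3
clock 3: out=1, reg = 0x5D9
clock 4: out=1, reg = 0xAEC
clock 5: out=0, reg = 0xD76
clock 6: out=0, reg = 0xEBB
clock 7: out=1, reg = 0x75D
clock 8: out=1, reg = 0xBAE
clock 9: out=0, reg = 0xDD7
clock 10: out=1, reg = 0xEEB

1101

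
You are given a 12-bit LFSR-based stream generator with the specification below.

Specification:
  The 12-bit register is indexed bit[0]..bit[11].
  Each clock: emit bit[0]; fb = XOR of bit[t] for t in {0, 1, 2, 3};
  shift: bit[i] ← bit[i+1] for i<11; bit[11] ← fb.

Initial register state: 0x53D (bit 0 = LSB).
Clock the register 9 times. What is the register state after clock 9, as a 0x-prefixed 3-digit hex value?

0x25A

reg_0 = 0x53D
clock 1: out=1, reg = 0xA9E
clock 2: out=0, reg = 0xD4F
clock 3: out=1, reg = 0x6A7
clock 4: out=1, reg = 0xB53
clock 5: out=1, reg = 0x5A9
clock 6: out=1, reg = 0x2D4
clock 7: out=0, reg = 0x96A
clock 8: out=0, reg = 0x4B5
clock 9: out=1, reg = 0x25A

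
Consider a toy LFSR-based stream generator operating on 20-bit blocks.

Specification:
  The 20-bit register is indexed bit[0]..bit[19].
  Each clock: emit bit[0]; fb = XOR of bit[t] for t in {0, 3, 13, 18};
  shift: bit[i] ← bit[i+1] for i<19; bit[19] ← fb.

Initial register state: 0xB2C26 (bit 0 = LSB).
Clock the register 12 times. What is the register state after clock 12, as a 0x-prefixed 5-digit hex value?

reg_0 = 0xB2C26
clock 1: out=0, reg = 0xD9613
clock 2: out=1, reg = 0x6CB09
clock 3: out=1, reg = 0xB6584
clock 4: out=0, reg = 0xDB2C2
clock 5: out=0, reg = 0x6D961
clock 6: out=1, reg = 0x36CB0
clock 7: out=0, reg = 0x9B658
clock 8: out=0, reg = 0x4DB2C
clock 9: out=0, reg = 0x26D96
clock 10: out=0, reg = 0x936CB
clock 11: out=1, reg = 0xC9B65
clock 12: out=1, reg = 0x64DB2

0x64DB2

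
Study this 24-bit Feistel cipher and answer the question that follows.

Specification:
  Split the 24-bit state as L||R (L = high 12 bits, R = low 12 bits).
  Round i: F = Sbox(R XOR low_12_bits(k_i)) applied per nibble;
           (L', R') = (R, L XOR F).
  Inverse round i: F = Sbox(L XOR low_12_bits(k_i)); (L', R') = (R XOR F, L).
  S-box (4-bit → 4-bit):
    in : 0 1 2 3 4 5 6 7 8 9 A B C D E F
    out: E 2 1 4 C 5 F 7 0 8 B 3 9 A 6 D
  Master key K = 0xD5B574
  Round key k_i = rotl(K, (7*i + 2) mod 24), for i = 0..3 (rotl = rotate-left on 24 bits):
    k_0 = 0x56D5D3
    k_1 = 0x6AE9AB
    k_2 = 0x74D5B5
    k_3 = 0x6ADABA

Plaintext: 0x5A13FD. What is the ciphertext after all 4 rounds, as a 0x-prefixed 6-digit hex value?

s_0 = plaintext = 0x5A13FD
s_1 = Round(s_0, k_0) = 0x3FDAB7
s_2 = Round(s_1, k_1) = 0xAB77D4
s_3 = Round(s_2, k_2) = 0x7D4B45
s_4 = Round(s_3, k_3) = 0xB45509

0xB45509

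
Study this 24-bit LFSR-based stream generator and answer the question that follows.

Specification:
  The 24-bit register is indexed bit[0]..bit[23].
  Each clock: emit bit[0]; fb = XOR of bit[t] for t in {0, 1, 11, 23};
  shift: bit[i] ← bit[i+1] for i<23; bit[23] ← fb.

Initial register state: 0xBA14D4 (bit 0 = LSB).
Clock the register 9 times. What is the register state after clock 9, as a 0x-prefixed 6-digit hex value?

reg_0 = 0xBA14D4
clock 1: out=0, reg = 0xDD0A6A
clock 2: out=0, reg = 0xEE8535
clock 3: out=1, reg = 0x77429A
clock 4: out=0, reg = 0xBBA14D
clock 5: out=1, reg = 0x5DD0A6
clock 6: out=0, reg = 0xAEE853
clock 7: out=1, reg = 0x577429
clock 8: out=1, reg = 0xABBA14
clock 9: out=0, reg = 0x55DD0A

0x55DD0A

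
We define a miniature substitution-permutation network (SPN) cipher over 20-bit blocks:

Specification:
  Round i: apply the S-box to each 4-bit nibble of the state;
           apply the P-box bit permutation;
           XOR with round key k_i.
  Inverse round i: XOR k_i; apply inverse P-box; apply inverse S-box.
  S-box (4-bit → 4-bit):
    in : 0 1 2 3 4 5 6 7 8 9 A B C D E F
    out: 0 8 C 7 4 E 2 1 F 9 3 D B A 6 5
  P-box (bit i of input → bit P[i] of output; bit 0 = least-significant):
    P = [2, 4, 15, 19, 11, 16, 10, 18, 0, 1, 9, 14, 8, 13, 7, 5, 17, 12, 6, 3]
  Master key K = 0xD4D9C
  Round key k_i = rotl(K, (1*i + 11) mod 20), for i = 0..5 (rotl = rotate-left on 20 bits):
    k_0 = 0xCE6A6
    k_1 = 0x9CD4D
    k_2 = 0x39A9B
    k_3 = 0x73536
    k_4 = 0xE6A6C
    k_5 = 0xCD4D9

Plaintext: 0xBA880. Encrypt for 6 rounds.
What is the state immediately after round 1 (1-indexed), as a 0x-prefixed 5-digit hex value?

s_0 = plaintext = 0xBA880
s_1 = Round(s_0, k_0) = 0xB89ED
s_2 = Round(s_1, k_1) = 0x2A8B4
s_3 = Round(s_2, k_2) = 0x775D0
s_4 = Round(s_3, k_3) = 0x07634
s_5 = Round(s_4, k_4) = 0xFE76E
s_6 = Round(s_5, k_5) = 0xF7408

0xB89ED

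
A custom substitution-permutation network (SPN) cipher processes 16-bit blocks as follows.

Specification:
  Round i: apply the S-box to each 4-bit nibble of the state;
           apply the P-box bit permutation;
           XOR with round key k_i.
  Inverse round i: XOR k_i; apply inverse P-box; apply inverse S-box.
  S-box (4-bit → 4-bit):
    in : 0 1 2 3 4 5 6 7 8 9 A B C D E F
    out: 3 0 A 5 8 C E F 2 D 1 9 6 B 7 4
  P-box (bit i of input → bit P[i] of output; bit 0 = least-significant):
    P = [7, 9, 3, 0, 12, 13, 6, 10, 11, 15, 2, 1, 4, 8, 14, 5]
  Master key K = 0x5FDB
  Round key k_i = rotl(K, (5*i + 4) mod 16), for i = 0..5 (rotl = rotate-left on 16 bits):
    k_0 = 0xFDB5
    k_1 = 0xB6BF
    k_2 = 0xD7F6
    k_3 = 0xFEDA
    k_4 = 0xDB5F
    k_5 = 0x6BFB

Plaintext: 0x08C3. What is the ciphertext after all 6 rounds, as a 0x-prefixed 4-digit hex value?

s_0 = plaintext = 0x08C3
s_1 = Round(s_0, k_0) = 0x5C6D
s_2 = Round(s_1, k_1) = 0x505A
s_3 = Round(s_2, k_2) = 0x1B16
s_4 = Round(s_3, k_3) = 0xF4D1
s_5 = Round(s_4, k_4) = 0xAF5D
s_6 = Round(s_5, k_5) = 0x6D2E

0x6D2E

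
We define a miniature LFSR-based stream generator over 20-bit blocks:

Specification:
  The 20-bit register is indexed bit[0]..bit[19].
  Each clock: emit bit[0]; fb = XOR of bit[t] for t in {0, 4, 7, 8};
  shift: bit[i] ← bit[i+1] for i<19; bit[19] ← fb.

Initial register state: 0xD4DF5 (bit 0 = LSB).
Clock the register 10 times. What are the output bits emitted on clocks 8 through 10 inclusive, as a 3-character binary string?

110

reg_0 = 0xD4DF5
clock 1: out=1, reg = 0x6A6FA
clock 2: out=0, reg = 0x3537D
clock 3: out=1, reg = 0x9A9BE
clock 4: out=0, reg = 0xCD4DF
clock 5: out=1, reg = 0xE6A6F
clock 6: out=1, reg = 0xF3537
clock 7: out=1, reg = 0xF9A9B
clock 8: out=1, reg = 0xFCD4D
clock 9: out=1, reg = 0x7E6A6
clock 10: out=0, reg = 0xBF353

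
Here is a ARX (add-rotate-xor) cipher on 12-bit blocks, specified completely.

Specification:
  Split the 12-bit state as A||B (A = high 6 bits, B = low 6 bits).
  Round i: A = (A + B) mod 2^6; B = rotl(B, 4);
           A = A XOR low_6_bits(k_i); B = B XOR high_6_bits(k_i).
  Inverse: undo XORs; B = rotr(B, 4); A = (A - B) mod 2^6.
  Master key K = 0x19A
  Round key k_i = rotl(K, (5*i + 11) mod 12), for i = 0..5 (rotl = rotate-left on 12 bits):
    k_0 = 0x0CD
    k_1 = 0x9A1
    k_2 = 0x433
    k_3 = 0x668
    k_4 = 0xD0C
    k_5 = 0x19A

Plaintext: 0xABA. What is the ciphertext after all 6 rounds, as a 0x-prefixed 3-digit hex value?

0x621

s_0 = plaintext = 0xABA
s_1 = Round(s_0, k_0) = 0xA6D
s_2 = Round(s_1, k_1) = 0xDFD
s_3 = Round(s_2, k_2) = 0x1CF
s_4 = Round(s_3, k_3) = 0xFAA
s_5 = Round(s_4, k_4) = 0x91E
s_6 = Round(s_5, k_5) = 0x621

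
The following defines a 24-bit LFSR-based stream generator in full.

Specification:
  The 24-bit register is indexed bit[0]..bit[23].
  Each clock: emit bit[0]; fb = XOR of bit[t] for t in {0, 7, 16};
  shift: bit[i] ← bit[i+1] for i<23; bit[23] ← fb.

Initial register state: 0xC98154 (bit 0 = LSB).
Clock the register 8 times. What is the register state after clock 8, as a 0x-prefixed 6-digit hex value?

reg_0 = 0xC98154
clock 1: out=0, reg = 0xE4C0AA
clock 2: out=0, reg = 0xF26055
clock 3: out=1, reg = 0xF9302A
clock 4: out=0, reg = 0xFC9815
clock 5: out=1, reg = 0xFE4C0A
clock 6: out=0, reg = 0x7F2605
clock 7: out=1, reg = 0x3F9302
clock 8: out=0, reg = 0x9FC981

0x9FC981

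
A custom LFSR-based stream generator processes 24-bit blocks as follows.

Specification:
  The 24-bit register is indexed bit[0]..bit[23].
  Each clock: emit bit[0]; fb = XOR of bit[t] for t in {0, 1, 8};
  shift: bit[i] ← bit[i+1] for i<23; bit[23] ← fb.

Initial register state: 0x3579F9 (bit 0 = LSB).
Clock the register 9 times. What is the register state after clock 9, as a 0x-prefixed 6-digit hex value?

reg_0 = 0x3579F9
clock 1: out=1, reg = 0x1ABCFC
clock 2: out=0, reg = 0x0D5E7E
clock 3: out=0, reg = 0x86AF3F
clock 4: out=1, reg = 0xC3579F
clock 5: out=1, reg = 0xE1ABCF
clock 6: out=1, reg = 0xF0D5E7
clock 7: out=1, reg = 0xF86AF3
clock 8: out=1, reg = 0x7C3579
clock 9: out=1, reg = 0x3E1ABC

0x3E1ABC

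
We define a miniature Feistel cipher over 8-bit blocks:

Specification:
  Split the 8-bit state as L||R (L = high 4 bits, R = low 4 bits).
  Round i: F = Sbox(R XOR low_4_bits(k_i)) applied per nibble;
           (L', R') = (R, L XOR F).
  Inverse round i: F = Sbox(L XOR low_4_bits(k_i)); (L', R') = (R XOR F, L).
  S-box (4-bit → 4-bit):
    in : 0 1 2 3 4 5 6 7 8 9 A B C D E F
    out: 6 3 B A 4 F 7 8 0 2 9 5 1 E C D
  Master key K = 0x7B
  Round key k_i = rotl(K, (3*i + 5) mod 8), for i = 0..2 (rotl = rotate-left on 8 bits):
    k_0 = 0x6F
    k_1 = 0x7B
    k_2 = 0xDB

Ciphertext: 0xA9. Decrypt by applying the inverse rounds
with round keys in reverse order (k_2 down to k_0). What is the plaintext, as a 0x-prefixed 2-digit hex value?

0xD9

s_0 = ciphertext = 0xA9
s_1 = InvRound(s_0, k_2) = 0xAA
s_2 = InvRound(s_1, k_1) = 0x9A
s_3 = InvRound(s_2, k_0) = 0xD9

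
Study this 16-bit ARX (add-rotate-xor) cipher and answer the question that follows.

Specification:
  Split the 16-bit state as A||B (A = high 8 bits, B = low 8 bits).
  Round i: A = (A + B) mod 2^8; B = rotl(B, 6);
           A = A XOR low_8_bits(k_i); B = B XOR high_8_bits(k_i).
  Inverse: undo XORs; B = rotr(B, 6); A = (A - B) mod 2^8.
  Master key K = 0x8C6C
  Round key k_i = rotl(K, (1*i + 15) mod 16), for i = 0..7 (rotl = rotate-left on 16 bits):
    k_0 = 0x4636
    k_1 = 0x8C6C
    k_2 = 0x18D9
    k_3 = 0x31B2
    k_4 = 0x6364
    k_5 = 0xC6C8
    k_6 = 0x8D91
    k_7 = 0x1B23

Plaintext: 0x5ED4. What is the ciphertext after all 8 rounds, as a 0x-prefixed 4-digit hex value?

s_0 = plaintext = 0x5ED4
s_1 = Round(s_0, k_0) = 0x0473
s_2 = Round(s_1, k_1) = 0x1B50
s_3 = Round(s_2, k_2) = 0xB20C
s_4 = Round(s_3, k_3) = 0x0C32
s_5 = Round(s_4, k_4) = 0x5AEF
s_6 = Round(s_5, k_5) = 0x813D
s_7 = Round(s_6, k_6) = 0x2FC2
s_8 = Round(s_7, k_7) = 0xD2AB

0xD2AB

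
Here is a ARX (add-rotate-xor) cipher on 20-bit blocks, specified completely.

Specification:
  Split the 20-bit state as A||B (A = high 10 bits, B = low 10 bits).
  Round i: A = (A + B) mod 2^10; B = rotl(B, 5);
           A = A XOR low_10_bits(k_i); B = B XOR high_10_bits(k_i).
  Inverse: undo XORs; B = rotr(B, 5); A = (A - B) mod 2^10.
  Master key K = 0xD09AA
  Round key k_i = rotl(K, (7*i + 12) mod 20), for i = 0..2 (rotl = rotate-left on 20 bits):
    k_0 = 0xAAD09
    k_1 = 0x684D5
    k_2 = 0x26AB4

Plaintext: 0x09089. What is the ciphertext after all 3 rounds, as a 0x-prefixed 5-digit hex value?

s_0 = plaintext = 0x09089
s_1 = Round(s_0, k_0) = 0x6938F
s_2 = Round(s_1, k_1) = 0x7985D
s_3 = Round(s_2, k_2) = 0x3DF38

0x3DF38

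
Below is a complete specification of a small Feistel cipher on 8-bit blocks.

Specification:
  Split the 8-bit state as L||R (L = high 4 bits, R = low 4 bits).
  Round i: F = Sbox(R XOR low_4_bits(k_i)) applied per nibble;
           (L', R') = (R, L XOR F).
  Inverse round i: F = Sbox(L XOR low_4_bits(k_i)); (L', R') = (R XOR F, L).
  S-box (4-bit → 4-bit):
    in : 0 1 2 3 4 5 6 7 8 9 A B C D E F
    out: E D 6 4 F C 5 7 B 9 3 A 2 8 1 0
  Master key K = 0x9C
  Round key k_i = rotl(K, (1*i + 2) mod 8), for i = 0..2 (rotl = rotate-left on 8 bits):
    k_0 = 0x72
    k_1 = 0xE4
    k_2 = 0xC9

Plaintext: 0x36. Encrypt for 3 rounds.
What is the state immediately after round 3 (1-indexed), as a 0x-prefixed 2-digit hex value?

0xD3

s_0 = plaintext = 0x36
s_1 = Round(s_0, k_0) = 0x6C
s_2 = Round(s_1, k_1) = 0xCD
s_3 = Round(s_2, k_2) = 0xD3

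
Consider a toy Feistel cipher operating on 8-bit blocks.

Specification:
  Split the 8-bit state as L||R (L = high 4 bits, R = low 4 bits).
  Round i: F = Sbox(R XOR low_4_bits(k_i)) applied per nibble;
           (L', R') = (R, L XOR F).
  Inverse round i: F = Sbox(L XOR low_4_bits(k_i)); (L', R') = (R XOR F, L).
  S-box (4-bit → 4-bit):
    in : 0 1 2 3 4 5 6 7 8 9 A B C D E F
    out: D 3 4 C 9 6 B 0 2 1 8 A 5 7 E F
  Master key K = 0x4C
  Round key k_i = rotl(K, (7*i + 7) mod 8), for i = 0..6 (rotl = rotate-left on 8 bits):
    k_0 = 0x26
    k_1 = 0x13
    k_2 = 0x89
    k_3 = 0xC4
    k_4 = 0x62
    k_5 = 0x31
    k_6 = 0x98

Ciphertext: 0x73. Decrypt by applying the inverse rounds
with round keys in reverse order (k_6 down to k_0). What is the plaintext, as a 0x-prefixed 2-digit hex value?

s_0 = ciphertext = 0x73
s_1 = InvRound(s_0, k_6) = 0xC7
s_2 = InvRound(s_1, k_5) = 0x0C
s_3 = InvRound(s_2, k_4) = 0x80
s_4 = InvRound(s_3, k_3) = 0x58
s_5 = InvRound(s_4, k_2) = 0xD5
s_6 = InvRound(s_5, k_1) = 0xBD
s_7 = InvRound(s_6, k_0) = 0xAB

0xAB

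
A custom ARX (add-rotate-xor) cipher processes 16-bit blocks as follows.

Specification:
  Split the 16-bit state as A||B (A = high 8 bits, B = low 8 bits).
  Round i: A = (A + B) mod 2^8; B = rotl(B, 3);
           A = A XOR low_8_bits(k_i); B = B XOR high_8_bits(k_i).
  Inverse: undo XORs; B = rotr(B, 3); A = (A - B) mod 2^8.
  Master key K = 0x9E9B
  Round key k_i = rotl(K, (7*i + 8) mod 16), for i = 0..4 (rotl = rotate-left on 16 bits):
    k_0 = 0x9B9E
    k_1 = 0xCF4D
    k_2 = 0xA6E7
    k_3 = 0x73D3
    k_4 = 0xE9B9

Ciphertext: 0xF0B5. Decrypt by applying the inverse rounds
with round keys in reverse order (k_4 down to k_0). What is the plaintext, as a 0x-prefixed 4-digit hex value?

s_0 = ciphertext = 0xF0B5
s_1 = InvRound(s_0, k_4) = 0xBE8B
s_2 = InvRound(s_1, k_3) = 0x4E1F
s_3 = InvRound(s_2, k_2) = 0x7237
s_4 = InvRound(s_3, k_1) = 0x201F
s_5 = InvRound(s_4, k_0) = 0x2E90

0x2E90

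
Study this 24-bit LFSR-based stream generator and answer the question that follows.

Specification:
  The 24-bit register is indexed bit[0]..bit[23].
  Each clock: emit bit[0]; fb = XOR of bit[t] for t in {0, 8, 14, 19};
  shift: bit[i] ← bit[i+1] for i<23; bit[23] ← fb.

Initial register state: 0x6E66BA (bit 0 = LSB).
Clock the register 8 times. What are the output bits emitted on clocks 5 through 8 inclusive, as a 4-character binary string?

1101

reg_0 = 0x6E66BA
clock 1: out=0, reg = 0x37335D
clock 2: out=1, reg = 0x1B99AE
clock 3: out=0, reg = 0x0DCCD7
clock 4: out=1, reg = 0x86E66B
clock 5: out=1, reg = 0x437335
clock 6: out=1, reg = 0xA1B99A
clock 7: out=0, reg = 0xD0DCCD
clock 8: out=1, reg = 0x686E66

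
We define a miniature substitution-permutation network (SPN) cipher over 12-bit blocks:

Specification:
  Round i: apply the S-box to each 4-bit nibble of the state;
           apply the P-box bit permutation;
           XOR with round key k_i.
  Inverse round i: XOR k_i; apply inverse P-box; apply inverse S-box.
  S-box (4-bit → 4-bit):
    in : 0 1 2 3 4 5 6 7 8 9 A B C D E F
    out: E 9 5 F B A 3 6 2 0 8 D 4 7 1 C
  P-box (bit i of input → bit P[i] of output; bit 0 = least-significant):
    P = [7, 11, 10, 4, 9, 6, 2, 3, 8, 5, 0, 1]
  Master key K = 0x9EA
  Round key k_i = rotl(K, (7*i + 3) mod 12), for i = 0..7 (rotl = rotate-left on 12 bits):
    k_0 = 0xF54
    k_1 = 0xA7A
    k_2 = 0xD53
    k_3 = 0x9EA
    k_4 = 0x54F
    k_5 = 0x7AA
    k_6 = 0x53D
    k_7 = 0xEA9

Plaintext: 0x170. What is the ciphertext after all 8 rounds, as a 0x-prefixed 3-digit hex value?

0x3D0

s_0 = plaintext = 0x170
s_1 = Round(s_0, k_0) = 0x202
s_2 = Round(s_1, k_1) = 0xFB7
s_3 = Round(s_2, k_2) = 0x35C
s_4 = Round(s_3, k_3) = 0xC81
s_5 = Round(s_4, k_4) = 0x59E
s_6 = Round(s_5, k_5) = 0x708
s_7 = Round(s_6, k_6) = 0xD50
s_8 = Round(s_7, k_7) = 0x3D0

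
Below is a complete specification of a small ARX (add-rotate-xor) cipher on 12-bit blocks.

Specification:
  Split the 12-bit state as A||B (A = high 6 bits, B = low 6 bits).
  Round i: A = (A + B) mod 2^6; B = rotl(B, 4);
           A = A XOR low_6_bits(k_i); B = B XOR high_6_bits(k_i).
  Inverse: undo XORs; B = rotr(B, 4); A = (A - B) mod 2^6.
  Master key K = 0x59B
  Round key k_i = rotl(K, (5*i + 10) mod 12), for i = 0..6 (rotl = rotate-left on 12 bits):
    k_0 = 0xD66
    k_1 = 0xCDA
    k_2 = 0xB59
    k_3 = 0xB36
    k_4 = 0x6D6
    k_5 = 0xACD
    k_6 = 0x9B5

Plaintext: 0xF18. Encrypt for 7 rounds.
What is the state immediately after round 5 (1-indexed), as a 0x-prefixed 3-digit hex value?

0x629

s_0 = plaintext = 0xF18
s_1 = Round(s_0, k_0) = 0xCB3
s_2 = Round(s_1, k_1) = 0xFCF
s_3 = Round(s_2, k_2) = 0x5DE
s_4 = Round(s_3, k_3) = 0x0CB
s_5 = Round(s_4, k_4) = 0x629
s_6 = Round(s_5, k_5) = 0x331
s_7 = Round(s_6, k_6) = 0x23A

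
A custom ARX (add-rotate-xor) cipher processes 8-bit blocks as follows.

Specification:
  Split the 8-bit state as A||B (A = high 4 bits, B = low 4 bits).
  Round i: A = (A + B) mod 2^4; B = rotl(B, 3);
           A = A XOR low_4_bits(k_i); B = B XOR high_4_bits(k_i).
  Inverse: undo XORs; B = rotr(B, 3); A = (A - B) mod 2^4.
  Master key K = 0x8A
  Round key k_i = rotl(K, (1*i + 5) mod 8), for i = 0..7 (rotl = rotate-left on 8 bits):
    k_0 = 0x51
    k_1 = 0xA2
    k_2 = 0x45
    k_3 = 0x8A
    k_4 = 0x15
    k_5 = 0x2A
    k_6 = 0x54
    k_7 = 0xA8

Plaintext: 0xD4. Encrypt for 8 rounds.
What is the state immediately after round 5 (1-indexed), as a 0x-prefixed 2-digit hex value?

0x66

s_0 = plaintext = 0xD4
s_1 = Round(s_0, k_0) = 0x07
s_2 = Round(s_1, k_1) = 0x51
s_3 = Round(s_2, k_2) = 0x3C
s_4 = Round(s_3, k_3) = 0x5E
s_5 = Round(s_4, k_4) = 0x66
s_6 = Round(s_5, k_5) = 0x61
s_7 = Round(s_6, k_6) = 0x3D
s_8 = Round(s_7, k_7) = 0x84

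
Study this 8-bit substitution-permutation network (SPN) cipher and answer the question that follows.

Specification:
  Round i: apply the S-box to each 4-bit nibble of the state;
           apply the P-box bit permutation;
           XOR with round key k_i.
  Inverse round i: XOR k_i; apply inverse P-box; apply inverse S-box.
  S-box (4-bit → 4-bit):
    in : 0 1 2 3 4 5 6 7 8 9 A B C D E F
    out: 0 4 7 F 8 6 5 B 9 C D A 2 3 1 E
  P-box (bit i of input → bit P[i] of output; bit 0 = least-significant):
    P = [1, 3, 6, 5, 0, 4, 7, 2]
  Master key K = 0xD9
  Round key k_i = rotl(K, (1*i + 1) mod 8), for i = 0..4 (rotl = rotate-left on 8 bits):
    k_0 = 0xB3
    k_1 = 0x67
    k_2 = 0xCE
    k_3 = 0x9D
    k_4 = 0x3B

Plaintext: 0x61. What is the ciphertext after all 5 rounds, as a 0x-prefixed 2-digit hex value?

s_0 = plaintext = 0x61
s_1 = Round(s_0, k_0) = 0x72
s_2 = Round(s_1, k_1) = 0x38
s_3 = Round(s_2, k_2) = 0x79
s_4 = Round(s_3, k_3) = 0xE8
s_5 = Round(s_4, k_4) = 0x18

0x18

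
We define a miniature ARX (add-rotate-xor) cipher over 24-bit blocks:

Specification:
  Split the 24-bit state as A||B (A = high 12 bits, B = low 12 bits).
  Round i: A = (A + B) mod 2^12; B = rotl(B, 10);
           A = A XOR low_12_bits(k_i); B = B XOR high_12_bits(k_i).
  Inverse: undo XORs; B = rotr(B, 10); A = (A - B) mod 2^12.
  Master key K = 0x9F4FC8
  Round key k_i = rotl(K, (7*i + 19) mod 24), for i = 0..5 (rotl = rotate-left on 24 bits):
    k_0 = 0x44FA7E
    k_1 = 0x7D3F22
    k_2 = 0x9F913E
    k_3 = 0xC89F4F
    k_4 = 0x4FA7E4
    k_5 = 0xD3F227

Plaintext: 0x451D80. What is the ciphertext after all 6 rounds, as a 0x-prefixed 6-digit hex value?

s_0 = plaintext = 0x451D80
s_1 = Round(s_0, k_0) = 0xBAF72F
s_2 = Round(s_1, k_1) = 0xDFCA18
s_3 = Round(s_2, k_2) = 0x92AB7F
s_4 = Round(s_3, k_3) = 0xBE6256
s_5 = Round(s_4, k_4) = 0x9D8C6F
s_6 = Round(s_5, k_5) = 0x460224

0x460224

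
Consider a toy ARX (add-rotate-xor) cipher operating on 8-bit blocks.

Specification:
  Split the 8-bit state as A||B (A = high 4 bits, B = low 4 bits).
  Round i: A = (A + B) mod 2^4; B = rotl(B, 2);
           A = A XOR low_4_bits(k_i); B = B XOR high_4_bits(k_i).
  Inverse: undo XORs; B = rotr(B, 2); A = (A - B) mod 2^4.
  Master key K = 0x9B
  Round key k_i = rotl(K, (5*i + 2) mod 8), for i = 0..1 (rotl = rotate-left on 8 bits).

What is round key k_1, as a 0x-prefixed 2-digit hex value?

K = 0x9B
k_0 = rotl(K, (5*0+2) mod 8) = rotl(K, 2) = 0x6E
k_1 = rotl(K, (5*1+2) mod 8) = rotl(K, 7) = 0xCD

0xCD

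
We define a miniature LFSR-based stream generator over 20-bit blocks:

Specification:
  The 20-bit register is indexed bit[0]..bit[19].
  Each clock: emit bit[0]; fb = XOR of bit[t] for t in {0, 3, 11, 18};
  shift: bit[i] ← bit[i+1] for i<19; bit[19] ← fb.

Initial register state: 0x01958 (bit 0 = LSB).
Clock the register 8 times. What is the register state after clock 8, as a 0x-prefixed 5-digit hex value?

reg_0 = 0x01958
clock 1: out=0, reg = 0x00CAC
clock 2: out=0, reg = 0x00656
clock 3: out=0, reg = 0x0032B
clock 4: out=1, reg = 0x00195
clock 5: out=1, reg = 0x800CA
clock 6: out=0, reg = 0xC0065
clock 7: out=1, reg = 0x60032
clock 8: out=0, reg = 0xB0019

0xB0019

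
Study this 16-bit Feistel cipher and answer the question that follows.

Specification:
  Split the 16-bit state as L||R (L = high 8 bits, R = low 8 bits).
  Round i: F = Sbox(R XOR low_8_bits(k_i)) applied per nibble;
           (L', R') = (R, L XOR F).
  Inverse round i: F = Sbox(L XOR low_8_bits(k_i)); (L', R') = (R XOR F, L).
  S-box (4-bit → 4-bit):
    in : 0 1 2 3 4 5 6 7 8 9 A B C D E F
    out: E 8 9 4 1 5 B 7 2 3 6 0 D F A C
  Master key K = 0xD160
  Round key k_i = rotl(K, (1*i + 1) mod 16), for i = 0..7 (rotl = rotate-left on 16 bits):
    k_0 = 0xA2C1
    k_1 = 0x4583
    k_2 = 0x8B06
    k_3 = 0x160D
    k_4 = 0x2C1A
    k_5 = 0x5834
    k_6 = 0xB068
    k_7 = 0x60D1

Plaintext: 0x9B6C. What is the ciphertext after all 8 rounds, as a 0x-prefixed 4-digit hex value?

0x1DFE

s_0 = plaintext = 0x9B6C
s_1 = Round(s_0, k_0) = 0x6CF4
s_2 = Round(s_1, k_1) = 0xF41B
s_3 = Round(s_2, k_2) = 0x1B7B
s_4 = Round(s_3, k_3) = 0x7B60
s_5 = Round(s_4, k_4) = 0x600D
s_6 = Round(s_5, k_5) = 0x0D23
s_7 = Round(s_6, k_6) = 0x231D
s_8 = Round(s_7, k_7) = 0x1DFE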